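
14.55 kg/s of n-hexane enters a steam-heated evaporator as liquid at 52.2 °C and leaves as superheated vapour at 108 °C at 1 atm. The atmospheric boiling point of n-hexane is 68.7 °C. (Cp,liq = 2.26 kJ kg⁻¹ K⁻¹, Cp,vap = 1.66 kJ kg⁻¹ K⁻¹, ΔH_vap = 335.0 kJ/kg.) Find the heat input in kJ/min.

Q = 382000 kJ/min

liquid 52.2→68.7 °C: 37.29 kJ/kg
vaporisation at 68.7 °C: 335 kJ/kg
vapour 68.7→108 °C: 65.238 kJ/kg
Δh = 37.29 + 335 + 65.238 = 437.53 kJ/kg
Q = ṁ·Δh = 14.55 kg/s × 437.53 kJ/kg = 6366 kJ/s
|Q| = 6366 kW = 381960 kJ/min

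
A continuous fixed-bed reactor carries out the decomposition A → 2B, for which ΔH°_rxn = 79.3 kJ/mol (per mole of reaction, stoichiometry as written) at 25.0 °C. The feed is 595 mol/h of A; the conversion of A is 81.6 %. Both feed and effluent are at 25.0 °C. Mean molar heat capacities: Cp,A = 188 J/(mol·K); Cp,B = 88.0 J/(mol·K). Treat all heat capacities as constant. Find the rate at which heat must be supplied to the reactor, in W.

Q_in = 10700 W

Extent of reaction ξ = 0.816 × 595 = 485.52 mol/h
Reaction term: ξ·ΔH°_rxn = 485.52 × 79.3 = 38502 kJ/h
Q = ΔH = 38502 kJ/h = 10.695 kW
Heat supplied = 10695 W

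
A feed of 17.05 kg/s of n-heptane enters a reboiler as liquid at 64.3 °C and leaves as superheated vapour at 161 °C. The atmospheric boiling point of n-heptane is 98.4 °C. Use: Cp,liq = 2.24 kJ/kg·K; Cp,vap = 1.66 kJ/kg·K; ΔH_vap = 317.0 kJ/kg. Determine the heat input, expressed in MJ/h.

Q = 30500 MJ/h

liquid 64.3→98.4 °C: 76.384 kJ/kg
vaporisation at 98.4 °C: 317 kJ/kg
vapour 98.4→161 °C: 103.92 kJ/kg
Δh = 76.384 + 317 + 103.92 = 497.3 kJ/kg
Q = ṁ·Δh = 17.05 kg/s × 497.3 kJ/kg = 8479 kJ/s
|Q| = 8479 kW = 30524 MJ/h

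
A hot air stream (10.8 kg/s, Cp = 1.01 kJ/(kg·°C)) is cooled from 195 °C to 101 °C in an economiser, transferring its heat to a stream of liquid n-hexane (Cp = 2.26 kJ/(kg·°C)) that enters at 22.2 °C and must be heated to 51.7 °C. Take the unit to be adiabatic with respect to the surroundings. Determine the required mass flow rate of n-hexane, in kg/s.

ṁ_c = 15.4 kg/s

Heat released by hot stream: Q = 10.8 × 1.01 × (195 − 101) = 1025.4 kJ/s
Energy balance on cold side (adiabatic exchanger): Q = ṁ_c·Cp_c·(T_c,out − T_c,in)
ṁ_c = 1025.4 / [2.26 × (51.7 − 22.2)] = 15.38 kg/s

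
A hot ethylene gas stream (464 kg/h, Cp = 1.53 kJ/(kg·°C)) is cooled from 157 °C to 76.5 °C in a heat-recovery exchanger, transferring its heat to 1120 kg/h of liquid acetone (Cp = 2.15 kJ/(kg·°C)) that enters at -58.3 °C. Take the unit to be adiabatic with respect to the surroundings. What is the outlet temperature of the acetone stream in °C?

T_c,out = -34.6 °C

Heat released by hot stream: Q = 464 × 1.53 × (157 − 76.5) = 57149 kJ/h
Energy balance on cold side (adiabatic exchanger): Q = ṁ_c·Cp_c·(T_c,out − T_c,in)
T_c,out = -58.3 + 57149/(1120 × 2.15) = -34.567 °C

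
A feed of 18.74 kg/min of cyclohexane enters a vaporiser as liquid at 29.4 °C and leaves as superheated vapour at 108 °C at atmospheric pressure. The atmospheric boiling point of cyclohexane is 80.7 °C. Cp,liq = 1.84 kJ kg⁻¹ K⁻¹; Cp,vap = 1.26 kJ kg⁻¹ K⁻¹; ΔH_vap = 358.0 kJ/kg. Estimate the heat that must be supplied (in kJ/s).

liquid 29.4→80.7 °C: 94.392 kJ/kg
vaporisation at 80.7 °C: 358 kJ/kg
vapour 80.7→108 °C: 34.398 kJ/kg
Δh = 94.392 + 358 + 34.398 = 486.79 kJ/kg
Q = ṁ·Δh = 18.74 kg/min × 486.79 kJ/kg = 9122.4 kJ/min
|Q| = 152.04 kW

Q = 152 kJ/s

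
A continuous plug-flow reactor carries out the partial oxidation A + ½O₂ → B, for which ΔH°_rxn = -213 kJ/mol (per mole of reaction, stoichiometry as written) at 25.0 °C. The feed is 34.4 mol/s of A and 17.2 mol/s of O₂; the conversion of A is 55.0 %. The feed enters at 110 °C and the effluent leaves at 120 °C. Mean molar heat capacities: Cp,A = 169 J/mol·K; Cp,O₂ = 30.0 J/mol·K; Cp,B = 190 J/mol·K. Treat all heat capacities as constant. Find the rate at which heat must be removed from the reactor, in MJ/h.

Extent of reaction ξ = 0.550 × 34.4 = 18.92 mol/s
Reaction term: ξ·ΔH°_rxn = 18.92 × -213 = -4030 kJ/s
Sensible, feed 110→25 °C: -538.02 kJ/s
Outlet flows (mol/s): A 15.48, O₂ 7.74, B 18.92
Sensible, products 25→120 °C: 612.1 kJ/s
Q = ΔH = -3955.9 kJ/s = -3955.9 kW
Heat removed = 14241 MJ/h

Q_out = 14200 MJ/h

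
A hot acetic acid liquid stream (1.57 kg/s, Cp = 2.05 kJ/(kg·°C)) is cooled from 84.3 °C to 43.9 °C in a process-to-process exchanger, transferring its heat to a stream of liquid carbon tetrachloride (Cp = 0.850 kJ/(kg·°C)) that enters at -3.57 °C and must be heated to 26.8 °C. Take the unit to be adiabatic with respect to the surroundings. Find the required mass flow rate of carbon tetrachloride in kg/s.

Heat released by hot stream: Q = 1.57 × 2.05 × (84.3 − 43.9) = 130.03 kJ/s
Energy balance on cold side (adiabatic exchanger): Q = ṁ_c·Cp_c·(T_c,out − T_c,in)
ṁ_c = 130.03 / [0.850 × (26.8 − -3.57)] = 5.037 kg/s

ṁ_c = 5.04 kg/s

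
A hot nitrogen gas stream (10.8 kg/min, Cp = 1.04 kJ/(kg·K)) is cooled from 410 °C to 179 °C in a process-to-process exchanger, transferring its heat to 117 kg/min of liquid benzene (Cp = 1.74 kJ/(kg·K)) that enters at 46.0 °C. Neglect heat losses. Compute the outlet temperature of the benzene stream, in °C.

T_c,out = 58.7 °C

Heat released by hot stream: Q = 10.8 × 1.04 × (410 − 179) = 2594.6 kJ/min
Energy balance on cold side (adiabatic exchanger): Q = ṁ_c·Cp_c·(T_c,out − T_c,in)
T_c,out = 46.0 + 2594.6/(117 × 1.74) = 58.745 °C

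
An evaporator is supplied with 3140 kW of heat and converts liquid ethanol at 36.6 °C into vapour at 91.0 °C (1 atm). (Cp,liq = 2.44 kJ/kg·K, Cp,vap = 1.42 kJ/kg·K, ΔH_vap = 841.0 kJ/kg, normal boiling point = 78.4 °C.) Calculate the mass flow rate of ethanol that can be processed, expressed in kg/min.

Δh = 2.44×(78.4−36.6) + 841.0 + 1.42×(91.0−78.4) = 960.88 kJ/kg
Q = 3140 kW = 3140 kJ/s = 188400 kJ/min
ṁ = Q/Δh = 188400 / 960.88 = 196.07 kg/min

ṁ = 196 kg/min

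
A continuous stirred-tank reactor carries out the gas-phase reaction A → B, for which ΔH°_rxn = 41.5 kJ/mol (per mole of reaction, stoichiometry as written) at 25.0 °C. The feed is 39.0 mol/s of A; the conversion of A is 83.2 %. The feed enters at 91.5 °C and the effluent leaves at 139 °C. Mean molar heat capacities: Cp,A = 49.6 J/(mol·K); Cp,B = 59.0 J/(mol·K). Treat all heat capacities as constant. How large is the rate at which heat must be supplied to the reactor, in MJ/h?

Q_in = 5300 MJ/h

Extent of reaction ξ = 0.832 × 39.0 = 32.448 mol/s
Reaction term: ξ·ΔH°_rxn = 32.448 × 41.5 = 1346.6 kJ/s
Sensible, feed 91.5→25 °C: -128.64 kJ/s
Outlet flows (mol/s): A 6.552, B 32.448
Sensible, products 25→139 °C: 255.29 kJ/s
Q = ΔH = 1473.2 kJ/s = 1473.2 kW
Heat supplied = 5303.7 MJ/h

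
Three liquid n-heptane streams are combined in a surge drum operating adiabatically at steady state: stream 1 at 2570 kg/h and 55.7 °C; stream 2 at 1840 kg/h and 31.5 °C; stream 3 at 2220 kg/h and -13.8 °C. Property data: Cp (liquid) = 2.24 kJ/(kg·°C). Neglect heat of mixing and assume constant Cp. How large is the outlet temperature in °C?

T_out = 25.7 °C

Adiabatic, steady state ⇒ Σ ṁᵢCp,ᵢ(T_out − Tᵢ) = 0
T_out = Σ ṁᵢCp,ᵢTᵢ / Σ ṁᵢCp,ᵢ
      = 381860 / 14851 = 25.712 °C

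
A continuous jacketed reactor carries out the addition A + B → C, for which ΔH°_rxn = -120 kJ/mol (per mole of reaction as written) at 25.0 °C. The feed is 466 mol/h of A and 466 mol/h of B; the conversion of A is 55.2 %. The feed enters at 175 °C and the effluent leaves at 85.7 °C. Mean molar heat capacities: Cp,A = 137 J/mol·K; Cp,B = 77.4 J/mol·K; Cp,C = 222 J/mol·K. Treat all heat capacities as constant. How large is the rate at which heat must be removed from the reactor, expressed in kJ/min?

Q_out = 661 kJ/min

Extent of reaction ξ = 0.552 × 466 = 257.23 mol/h
Reaction term: ξ·ΔH°_rxn = 257.23 × -120 = -30868 kJ/h
Sensible, feed 175→25 °C: -14987 kJ/h
Outlet flows (mol/h): A 208.77, B 208.77, C 257.23
Sensible, products 25→85.7 °C: 6183.2 kJ/h
Q = ΔH = -39671 kJ/h = -11.02 kW
Heat removed = 661.19 kJ/min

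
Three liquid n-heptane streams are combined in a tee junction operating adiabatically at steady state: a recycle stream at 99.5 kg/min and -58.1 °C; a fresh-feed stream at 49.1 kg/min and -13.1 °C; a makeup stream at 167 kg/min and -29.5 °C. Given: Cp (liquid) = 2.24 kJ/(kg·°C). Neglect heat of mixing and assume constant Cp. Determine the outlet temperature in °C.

T_out = -36.0 °C

Adiabatic, steady state ⇒ Σ ṁᵢCp,ᵢ(T_out − Tᵢ) = 0
Σ ṁᵢCp,ᵢTᵢ = 99.5×2.24×-58.1 + 49.1×2.24×-13.1 + 167×2.24×-29.5 = -25425
Σ ṁᵢCp,ᵢ = 99.5×2.24 + 49.1×2.24 + 167×2.24 = 706.94
T_out = -25425 / 706.94 = -35.965 °C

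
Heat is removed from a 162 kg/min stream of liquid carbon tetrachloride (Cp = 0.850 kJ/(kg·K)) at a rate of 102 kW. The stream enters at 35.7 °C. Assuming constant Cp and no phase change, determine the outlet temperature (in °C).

T_out = -8.74 °C

Q = 102 kW = 6120 kJ/min
ΔT = Q/(ṁ·Cp) = 6120/(162×0.850) = 44.444 K
T_out = 35.7 − 44.444 = -8.7444 °C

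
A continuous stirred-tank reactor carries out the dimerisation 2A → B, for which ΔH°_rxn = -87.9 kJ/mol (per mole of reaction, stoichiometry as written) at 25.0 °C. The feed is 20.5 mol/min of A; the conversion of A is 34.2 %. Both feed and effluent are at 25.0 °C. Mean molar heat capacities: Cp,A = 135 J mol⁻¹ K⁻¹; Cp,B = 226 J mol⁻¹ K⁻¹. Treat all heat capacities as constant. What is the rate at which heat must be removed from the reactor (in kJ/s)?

Q_out = 5.14 kJ/s

Extent of reaction ξ = 0.342 × 20.5 / 2 = 3.5055 mol/min
Reaction term: ξ·ΔH°_rxn = 3.5055 × -87.9 = -308.13 kJ/min
Q = ΔH = -308.13 kJ/min = -5.1356 kW
Heat removed = 5.1356 kJ/s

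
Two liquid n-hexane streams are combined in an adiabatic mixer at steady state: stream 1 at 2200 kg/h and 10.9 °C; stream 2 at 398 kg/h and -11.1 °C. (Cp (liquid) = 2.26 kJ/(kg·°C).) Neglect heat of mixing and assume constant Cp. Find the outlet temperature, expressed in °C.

T_out = 7.53 °C

Energy balance with Q = 0: Σ ṁᵢCp,ᵢ(T_out − Tᵢ) = 0
T_out = Σ ṁᵢCp,ᵢTᵢ / Σ ṁᵢCp,ᵢ
      = 44211 / 5871.5 = 7.5297 °C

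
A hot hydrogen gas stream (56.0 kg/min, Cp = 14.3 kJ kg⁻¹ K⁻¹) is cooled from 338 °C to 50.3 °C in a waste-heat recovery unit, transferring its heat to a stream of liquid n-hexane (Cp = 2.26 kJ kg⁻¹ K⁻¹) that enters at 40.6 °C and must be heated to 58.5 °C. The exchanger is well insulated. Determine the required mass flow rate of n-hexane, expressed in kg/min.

Heat released by hot stream: Q = 56.0 × 14.3 × (338 − 50.3) = 230390 kJ/min
Energy balance on cold side (adiabatic exchanger): Q = ṁ_c·Cp_c·(T_c,out − T_c,in)
ṁ_c = 230390 / [2.26 × (58.5 − 40.6)] = 5695.1 kg/min

ṁ_c = 5700 kg/min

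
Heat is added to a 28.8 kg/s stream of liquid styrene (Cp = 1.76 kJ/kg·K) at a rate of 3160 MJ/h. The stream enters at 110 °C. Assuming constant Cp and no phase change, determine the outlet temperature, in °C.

Q = 3160 MJ/h = 877.78 kJ/s
ΔT = Q/(ṁ·Cp) = 877.78/(28.8×1.76) = 17.317 K
T_out = 110 + 17.317 = 127.32 °C

T_out = 127 °C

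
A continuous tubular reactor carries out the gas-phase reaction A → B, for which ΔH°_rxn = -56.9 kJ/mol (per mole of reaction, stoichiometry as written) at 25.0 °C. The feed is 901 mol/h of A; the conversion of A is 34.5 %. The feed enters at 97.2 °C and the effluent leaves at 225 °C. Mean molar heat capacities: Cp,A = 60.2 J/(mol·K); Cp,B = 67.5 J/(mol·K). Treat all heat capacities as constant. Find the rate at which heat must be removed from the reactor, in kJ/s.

Q_out = 2.86 kJ/s

Extent of reaction ξ = 0.345 × 901 = 310.84 mol/h
Reaction term: ξ·ΔH°_rxn = 310.84 × -56.9 = -17687 kJ/h
Sensible, feed 97.2→25 °C: -3916.1 kJ/h
Outlet flows (mol/h): A 590.15, B 310.84
Sensible, products 25→225 °C: 11302 kJ/h
Q = ΔH = -10301 kJ/h = -2.8615 kW
Heat removed = 2.8615 kJ/s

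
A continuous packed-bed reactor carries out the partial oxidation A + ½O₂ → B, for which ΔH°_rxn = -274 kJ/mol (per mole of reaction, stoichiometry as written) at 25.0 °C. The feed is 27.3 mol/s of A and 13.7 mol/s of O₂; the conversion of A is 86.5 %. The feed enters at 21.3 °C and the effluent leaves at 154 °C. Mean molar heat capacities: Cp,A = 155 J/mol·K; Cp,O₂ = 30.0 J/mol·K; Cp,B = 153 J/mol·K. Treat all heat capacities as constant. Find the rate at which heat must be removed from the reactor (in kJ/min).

Extent of reaction ξ = 0.865 × 27.3 = 23.614 mol/s
Reaction term: ξ·ΔH°_rxn = 23.614 × -274 = -6470.4 kJ/s
Sensible, feed 21.3→25 °C: 17.177 kJ/s
Outlet flows (mol/s): A 3.6855, O₂ 1.8927, B 23.614
Sensible, products 25→154 °C: 547.1 kJ/s
Q = ΔH = -5906.1 kJ/s = -5906.1 kW
Heat removed = 354370 kJ/min

Q_out = 354000 kJ/min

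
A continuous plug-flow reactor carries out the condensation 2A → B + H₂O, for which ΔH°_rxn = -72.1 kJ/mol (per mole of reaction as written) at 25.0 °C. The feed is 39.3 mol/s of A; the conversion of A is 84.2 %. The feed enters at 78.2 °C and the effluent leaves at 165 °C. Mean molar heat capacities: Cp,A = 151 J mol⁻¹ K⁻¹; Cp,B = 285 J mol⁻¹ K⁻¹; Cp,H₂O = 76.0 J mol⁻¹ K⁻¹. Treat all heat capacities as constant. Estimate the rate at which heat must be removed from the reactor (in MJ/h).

Q_out = 1950 MJ/h

Extent of reaction ξ = 0.842 × 39.3 / 2 = 16.545 mol/s
Reaction term: ξ·ΔH°_rxn = 16.545 × -72.1 = -1192.9 kJ/s
Sensible, feed 78.2→25 °C: -315.7 kJ/s
Outlet flows (mol/s): A 6.2094, B 16.545, H₂O 16.545
Sensible, products 25→165 °C: 967.47 kJ/s
Q = ΔH = -541.15 kJ/s = -541.15 kW
Heat removed = 1948.2 MJ/h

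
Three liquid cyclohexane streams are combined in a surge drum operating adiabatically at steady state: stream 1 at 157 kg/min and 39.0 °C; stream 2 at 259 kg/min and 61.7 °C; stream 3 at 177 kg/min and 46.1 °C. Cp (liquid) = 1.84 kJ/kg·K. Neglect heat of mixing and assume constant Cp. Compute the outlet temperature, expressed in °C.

T_out = 51.0 °C

Energy balance with Q = 0: Σ ṁᵢCp,ᵢ(T_out − Tᵢ) = 0
T_out = Σ ṁᵢCp,ᵢTᵢ / Σ ṁᵢCp,ᵢ
      = 55684 / 1091.1 = 51.034 °C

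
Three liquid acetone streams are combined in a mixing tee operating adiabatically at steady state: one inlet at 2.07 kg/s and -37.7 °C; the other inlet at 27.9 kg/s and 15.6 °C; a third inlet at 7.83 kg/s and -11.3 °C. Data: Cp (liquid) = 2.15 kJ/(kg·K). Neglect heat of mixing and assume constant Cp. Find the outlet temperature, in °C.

T_out = 7.11 °C

No heat crosses the boundary, so H_out = H_in.
Σ ṁᵢCp,ᵢTᵢ = 2.07×2.15×-37.7 + 27.9×2.15×15.6 + 7.83×2.15×-11.3 = 577.75
Σ ṁᵢCp,ᵢ = 2.07×2.15 + 27.9×2.15 + 7.83×2.15 = 81.27
T_out = 577.75 / 81.27 = 7.109 °C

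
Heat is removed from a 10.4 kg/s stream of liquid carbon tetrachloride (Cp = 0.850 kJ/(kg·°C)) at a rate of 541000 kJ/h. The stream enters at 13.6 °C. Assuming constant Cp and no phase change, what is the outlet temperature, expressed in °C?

T_out = -3.40 °C

Q = 541000 kJ/h = 150.28 kJ/s
ΔT = Q/(ṁ·Cp) = 150.28/(10.4×0.850) = 17 K
T_out = 13.6 − 17 = -3.3997 °C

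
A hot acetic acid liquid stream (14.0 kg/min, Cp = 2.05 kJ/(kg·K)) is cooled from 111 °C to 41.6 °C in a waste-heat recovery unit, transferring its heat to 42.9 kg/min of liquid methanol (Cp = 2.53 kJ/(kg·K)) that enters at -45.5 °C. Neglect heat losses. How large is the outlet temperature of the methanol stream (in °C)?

Heat released by hot stream: Q = 14.0 × 2.05 × (111 − 41.6) = 1991.8 kJ/min
Energy balance on cold side (adiabatic exchanger): Q = ṁ_c·Cp_c·(T_c,out − T_c,in)
T_c,out = -45.5 + 1991.8/(42.9 × 2.53) = -27.149 °C

T_c,out = -27.1 °C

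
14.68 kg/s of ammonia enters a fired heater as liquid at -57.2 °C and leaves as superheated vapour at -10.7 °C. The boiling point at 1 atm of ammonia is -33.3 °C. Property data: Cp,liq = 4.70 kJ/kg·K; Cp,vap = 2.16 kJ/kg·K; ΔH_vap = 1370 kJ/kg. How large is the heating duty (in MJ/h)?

liquid -57.2→-33.3 °C: 112.33 kJ/kg
vaporisation at -33.3 °C: 1370 kJ/kg
vapour -33.3→-10.7 °C: 48.816 kJ/kg
Δh = 112.33 + 1370 + 48.816 = 1531.1 kJ/kg
Q = ṁ·Δh = 14.68 kg/s × 1531.1 kJ/kg = 22477 kJ/s
|Q| = 22477 kW = 80918 MJ/h

Q = 80900 MJ/h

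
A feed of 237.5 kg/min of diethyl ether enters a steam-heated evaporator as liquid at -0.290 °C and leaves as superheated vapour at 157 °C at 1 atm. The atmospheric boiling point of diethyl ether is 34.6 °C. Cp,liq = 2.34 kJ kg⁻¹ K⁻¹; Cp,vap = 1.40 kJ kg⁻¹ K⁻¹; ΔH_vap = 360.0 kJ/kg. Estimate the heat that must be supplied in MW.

Q = 2.43 MW

liquid -0.290→34.6 °C: 81.643 kJ/kg
vaporisation at 34.6 °C: 360 kJ/kg
vapour 34.6→157 °C: 171.36 kJ/kg
Δh = 81.643 + 360 + 171.36 = 613 kJ/kg
Q = ṁ·Δh = 237.5 kg/min × 613 kJ/kg = 145590 kJ/min
|Q| = 2426.5 kW = 2.4265 MW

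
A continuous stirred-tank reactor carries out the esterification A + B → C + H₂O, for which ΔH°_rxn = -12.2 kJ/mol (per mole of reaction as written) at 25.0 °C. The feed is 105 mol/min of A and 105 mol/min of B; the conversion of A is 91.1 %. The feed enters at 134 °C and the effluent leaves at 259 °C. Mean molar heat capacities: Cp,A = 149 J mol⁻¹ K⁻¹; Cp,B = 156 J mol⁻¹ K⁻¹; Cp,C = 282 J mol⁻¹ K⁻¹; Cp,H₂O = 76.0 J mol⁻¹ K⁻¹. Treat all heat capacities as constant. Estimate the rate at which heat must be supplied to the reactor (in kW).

Q_in = 67.0 kW

Extent of reaction ξ = 0.911 × 105 = 95.655 mol/min
Reaction term: ξ·ΔH°_rxn = 95.655 × -12.2 = -1167 kJ/min
Sensible, feed 134→25 °C: -3490.7 kJ/min
Outlet flows (mol/min): A 9.345, B 9.345, C 95.655, H₂O 95.655
Sensible, products 25→259 °C: 8680.2 kJ/min
Q = ΔH = 4022.4 kJ/min = 67.041 kW
Heat supplied = 67.041 kW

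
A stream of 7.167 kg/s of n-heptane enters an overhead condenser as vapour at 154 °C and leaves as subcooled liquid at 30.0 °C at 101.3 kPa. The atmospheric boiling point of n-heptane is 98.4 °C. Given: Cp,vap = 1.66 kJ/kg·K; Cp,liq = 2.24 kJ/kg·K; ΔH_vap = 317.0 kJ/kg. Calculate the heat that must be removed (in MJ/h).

Q_c = 14500 MJ/h

vapour 154→98.4 °C: -92.296 kJ/kg
condensation at 98.4 °C: -317 kJ/kg
liquid 98.4→30.0 °C: -153.22 kJ/kg
Δh = -92.296 + -317 + -153.22 = -562.51 kJ/kg
Q = ṁ·Δh = 7.167 kg/s × -562.51 kJ/kg = -4031.5 kJ/s
|Q| = 4031.5 kW = 14513 MJ/h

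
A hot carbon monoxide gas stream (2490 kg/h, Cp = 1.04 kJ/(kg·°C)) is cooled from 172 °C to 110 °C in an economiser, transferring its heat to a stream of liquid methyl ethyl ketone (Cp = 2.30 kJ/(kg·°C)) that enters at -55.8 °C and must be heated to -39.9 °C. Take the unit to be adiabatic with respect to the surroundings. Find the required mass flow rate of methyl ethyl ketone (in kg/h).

ṁ_c = 4390 kg/h

Heat released by hot stream: Q = 2490 × 1.04 × (172 − 110) = 160560 kJ/h
Energy balance on cold side (adiabatic exchanger): Q = ṁ_c·Cp_c·(T_c,out − T_c,in)
ṁ_c = 160560 / [2.30 × (-39.9 − -55.8)] = 4390.4 kg/h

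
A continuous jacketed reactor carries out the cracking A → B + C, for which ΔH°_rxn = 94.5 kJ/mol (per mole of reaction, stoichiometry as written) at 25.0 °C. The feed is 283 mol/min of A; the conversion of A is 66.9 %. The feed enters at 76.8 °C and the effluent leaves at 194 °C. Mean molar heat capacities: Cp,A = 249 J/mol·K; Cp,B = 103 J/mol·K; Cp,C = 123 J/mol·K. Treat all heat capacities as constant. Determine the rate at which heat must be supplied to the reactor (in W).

Q_in = 424000 W

Extent of reaction ξ = 0.669 × 283 = 189.33 mol/min
Reaction term: ξ·ΔH°_rxn = 189.33 × 94.5 = 17891 kJ/min
Sensible, feed 76.8→25 °C: -3650.2 kJ/min
Outlet flows (mol/min): A 93.673, B 189.33, C 189.33
Sensible, products 25→194 °C: 11173 kJ/min
Q = ΔH = 25414 kJ/min = 423.57 kW
Heat supplied = 423570 W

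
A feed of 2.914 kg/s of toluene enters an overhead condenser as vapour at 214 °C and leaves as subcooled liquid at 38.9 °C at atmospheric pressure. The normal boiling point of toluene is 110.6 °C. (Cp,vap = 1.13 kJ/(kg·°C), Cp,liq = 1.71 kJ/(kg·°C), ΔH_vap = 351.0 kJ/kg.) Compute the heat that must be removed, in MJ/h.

Q_c = 6190 MJ/h

vapour 214→110.6 °C: -116.84 kJ/kg
condensation at 110.6 °C: -351 kJ/kg
liquid 110.6→38.9 °C: -122.61 kJ/kg
Δh = -116.84 + -351 + -122.61 = -590.45 kJ/kg
Q = ṁ·Δh = 2.914 kg/s × -590.45 kJ/kg = -1720.6 kJ/s
|Q| = 1720.6 kW = 6194 MJ/h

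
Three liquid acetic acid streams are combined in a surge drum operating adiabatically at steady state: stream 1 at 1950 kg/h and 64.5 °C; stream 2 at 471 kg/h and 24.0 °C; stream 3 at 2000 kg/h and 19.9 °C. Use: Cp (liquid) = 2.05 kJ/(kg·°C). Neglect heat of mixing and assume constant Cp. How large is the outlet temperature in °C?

Energy balance with Q = 0: Σ ṁᵢCp,ᵢ(T_out − Tᵢ) = 0
Σ ṁᵢCp,ᵢTᵢ = 1950×2.05×64.5 + 471×2.05×24.0 + 2000×2.05×19.9 = 362600
Σ ṁᵢCp,ᵢ = 1950×2.05 + 471×2.05 + 2000×2.05 = 9063
T_out = 362600 / 9063 = 40.009 °C

T_out = 40.0 °C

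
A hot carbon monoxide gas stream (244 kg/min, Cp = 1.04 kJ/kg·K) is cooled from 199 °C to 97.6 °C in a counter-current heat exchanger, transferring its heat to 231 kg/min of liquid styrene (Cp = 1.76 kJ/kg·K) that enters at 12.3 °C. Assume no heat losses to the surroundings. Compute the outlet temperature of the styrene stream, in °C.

Heat released by hot stream: Q = 244 × 1.04 × (199 − 97.6) = 25731 kJ/min
Energy balance on cold side (adiabatic exchanger): Q = ṁ_c·Cp_c·(T_c,out − T_c,in)
T_c,out = 12.3 + 25731/(231 × 1.76) = 75.59 °C

T_c,out = 75.6 °C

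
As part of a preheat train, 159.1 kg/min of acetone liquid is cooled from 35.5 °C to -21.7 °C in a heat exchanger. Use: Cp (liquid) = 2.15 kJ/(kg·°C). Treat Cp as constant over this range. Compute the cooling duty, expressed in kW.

Q_c = 326 kW

Q = ṁ·Cp·ΔT = 159.1 × 2.15 × (-21.7 − 35.5) = -19566 kJ/min
Converting: 19566 / 60 s = 326.1 kW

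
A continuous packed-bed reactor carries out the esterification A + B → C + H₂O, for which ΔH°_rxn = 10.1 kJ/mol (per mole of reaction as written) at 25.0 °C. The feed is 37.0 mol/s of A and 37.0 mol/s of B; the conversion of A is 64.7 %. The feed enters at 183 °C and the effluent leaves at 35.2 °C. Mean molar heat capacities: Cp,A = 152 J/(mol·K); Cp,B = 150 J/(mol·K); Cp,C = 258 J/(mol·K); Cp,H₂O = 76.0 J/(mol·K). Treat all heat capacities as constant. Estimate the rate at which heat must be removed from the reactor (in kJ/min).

Q_out = 84100 kJ/min

Extent of reaction ξ = 0.647 × 37.0 = 23.939 mol/s
Reaction term: ξ·ΔH°_rxn = 23.939 × 10.1 = 241.78 kJ/s
Sensible, feed 183→25 °C: -1765.5 kJ/s
Outlet flows (mol/s): A 13.061, B 13.061, C 23.939, H₂O 23.939
Sensible, products 25→35.2 °C: 121.79 kJ/s
Q = ΔH = -1401.9 kJ/s = -1401.9 kW
Heat removed = 84115 kJ/min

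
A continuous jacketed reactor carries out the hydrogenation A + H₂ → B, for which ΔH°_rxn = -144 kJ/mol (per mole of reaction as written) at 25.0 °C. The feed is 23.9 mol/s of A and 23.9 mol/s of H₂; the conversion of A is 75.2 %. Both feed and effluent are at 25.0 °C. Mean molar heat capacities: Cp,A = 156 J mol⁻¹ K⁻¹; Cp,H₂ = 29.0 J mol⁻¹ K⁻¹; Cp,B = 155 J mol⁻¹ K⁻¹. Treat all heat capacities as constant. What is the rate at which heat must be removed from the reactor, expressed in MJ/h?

Q_out = 9320 MJ/h

Extent of reaction ξ = 0.752 × 23.9 = 17.973 mol/s
Reaction term: ξ·ΔH°_rxn = 17.973 × -144 = -2588.1 kJ/s
Q = ΔH = -2588.1 kJ/s = -2588.1 kW
Heat removed = 9317.1 MJ/h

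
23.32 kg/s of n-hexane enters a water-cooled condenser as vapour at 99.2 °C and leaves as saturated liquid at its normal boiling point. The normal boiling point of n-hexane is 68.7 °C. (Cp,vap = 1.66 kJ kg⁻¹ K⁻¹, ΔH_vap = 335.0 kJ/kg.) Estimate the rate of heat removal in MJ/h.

vapour 99.2→68.7 °C: -50.63 kJ/kg
condensation at 68.7 °C: -335 kJ/kg
Δh = -50.63 + -335 = -385.63 kJ/kg
Q = ṁ·Δh = 23.32 kg/s × -385.63 kJ/kg = -8992.9 kJ/s
|Q| = 8992.9 kW = 32374 MJ/h

Q_c = 32400 MJ/h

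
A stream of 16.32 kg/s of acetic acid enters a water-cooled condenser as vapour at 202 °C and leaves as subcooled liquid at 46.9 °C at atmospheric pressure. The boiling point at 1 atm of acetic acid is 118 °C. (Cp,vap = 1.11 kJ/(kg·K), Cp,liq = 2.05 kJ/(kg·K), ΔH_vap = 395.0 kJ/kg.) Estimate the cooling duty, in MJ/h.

vapour 202→118 °C: -93.24 kJ/kg
condensation at 118 °C: -395 kJ/kg
liquid 118→46.9 °C: -145.75 kJ/kg
Δh = -93.24 + -395 + -145.75 = -634 kJ/kg
Q = ṁ·Δh = 16.32 kg/s × -634 kJ/kg = -10347 kJ/s
|Q| = 10347 kW = 37248 MJ/h

Q_c = 37200 MJ/h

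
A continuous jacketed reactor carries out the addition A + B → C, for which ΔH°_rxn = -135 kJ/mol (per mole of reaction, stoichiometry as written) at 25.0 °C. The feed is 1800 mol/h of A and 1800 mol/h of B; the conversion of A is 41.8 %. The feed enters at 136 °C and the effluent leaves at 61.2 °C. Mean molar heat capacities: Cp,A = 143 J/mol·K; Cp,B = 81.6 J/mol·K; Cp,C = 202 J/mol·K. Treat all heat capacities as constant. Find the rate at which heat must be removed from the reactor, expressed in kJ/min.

Extent of reaction ξ = 0.418 × 1800 = 752.4 mol/h
Reaction term: ξ·ΔH°_rxn = 752.4 × -135 = -101570 kJ/h
Sensible, feed 136→25 °C: -44875 kJ/h
Outlet flows (mol/h): A 1047.6, B 1047.6, C 752.4
Sensible, products 25→61.2 °C: 14019 kJ/h
Q = ΔH = -132430 kJ/h = -36.786 kW
Heat removed = 2207.2 kJ/min

Q_out = 2210 kJ/min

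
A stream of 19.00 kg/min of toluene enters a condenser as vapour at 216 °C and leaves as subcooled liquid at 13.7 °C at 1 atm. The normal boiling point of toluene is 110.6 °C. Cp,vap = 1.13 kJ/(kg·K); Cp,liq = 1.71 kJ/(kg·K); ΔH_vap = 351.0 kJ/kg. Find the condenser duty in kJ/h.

vapour 216→110.6 °C: -119.1 kJ/kg
condensation at 110.6 °C: -351 kJ/kg
liquid 110.6→13.7 °C: -165.7 kJ/kg
Δh = -119.1 + -351 + -165.7 = -635.8 kJ/kg
Q = ṁ·Δh = 19.00 kg/min × -635.8 kJ/kg = -12080 kJ/min
|Q| = 201.34 kW = 724810 kJ/h

Q_c = 725000 kJ/h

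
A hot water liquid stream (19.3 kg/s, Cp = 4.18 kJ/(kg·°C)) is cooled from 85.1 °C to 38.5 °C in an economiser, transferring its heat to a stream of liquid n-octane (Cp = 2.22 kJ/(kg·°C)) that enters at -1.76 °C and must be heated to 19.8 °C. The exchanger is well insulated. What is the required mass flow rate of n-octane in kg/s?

ṁ_c = 78.5 kg/s

Heat released by hot stream: Q = 19.3 × 4.18 × (85.1 − 38.5) = 3759.4 kJ/s
Energy balance on cold side (adiabatic exchanger): Q = ṁ_c·Cp_c·(T_c,out − T_c,in)
ṁ_c = 3759.4 / [2.22 × (19.8 − -1.76)] = 78.545 kg/s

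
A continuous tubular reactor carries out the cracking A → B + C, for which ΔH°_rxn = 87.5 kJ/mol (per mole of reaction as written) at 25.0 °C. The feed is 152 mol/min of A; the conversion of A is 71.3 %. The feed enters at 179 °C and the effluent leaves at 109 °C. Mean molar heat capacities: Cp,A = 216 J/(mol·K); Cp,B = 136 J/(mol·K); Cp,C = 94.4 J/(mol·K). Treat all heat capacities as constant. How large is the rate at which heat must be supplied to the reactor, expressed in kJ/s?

Extent of reaction ξ = 0.713 × 152 = 108.38 mol/min
Reaction term: ξ·ΔH°_rxn = 108.38 × 87.5 = 9482.9 kJ/min
Sensible, feed 179→25 °C: -5056.1 kJ/min
Outlet flows (mol/min): A 43.624, B 108.38, C 108.38
Sensible, products 25→109 °C: 2889 kJ/min
Q = ΔH = 7315.8 kJ/min = 121.93 kW
Heat supplied = 121.93 kJ/s

Q_in = 122 kJ/s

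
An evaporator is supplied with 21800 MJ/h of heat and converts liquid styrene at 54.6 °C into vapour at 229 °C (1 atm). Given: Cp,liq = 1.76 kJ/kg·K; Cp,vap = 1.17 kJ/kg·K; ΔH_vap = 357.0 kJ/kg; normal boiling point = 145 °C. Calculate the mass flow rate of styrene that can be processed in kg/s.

ṁ = 9.86 kg/s

Δh = 1.76×(145−54.6) + 357.0 + 1.17×(229−145) = 614.38 kJ/kg
Q = 21800 MJ/h = 6055.6 kJ/s = 6055.6 kJ/s
ṁ = Q/Δh = 6055.6 / 614.38 = 9.8563 kg/s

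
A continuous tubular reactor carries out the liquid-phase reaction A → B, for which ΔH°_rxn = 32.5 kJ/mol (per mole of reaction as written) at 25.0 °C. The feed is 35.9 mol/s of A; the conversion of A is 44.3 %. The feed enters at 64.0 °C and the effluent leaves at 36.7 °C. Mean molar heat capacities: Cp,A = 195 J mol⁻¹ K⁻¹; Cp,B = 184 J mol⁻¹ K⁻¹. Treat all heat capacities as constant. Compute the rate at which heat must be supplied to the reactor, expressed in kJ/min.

Q_in = 19400 kJ/min

Extent of reaction ξ = 0.443 × 35.9 = 15.904 mol/s
Reaction term: ξ·ΔH°_rxn = 15.904 × 32.5 = 516.87 kJ/s
Sensible, feed 64.0→25 °C: -273.02 kJ/s
Outlet flows (mol/s): A 19.996, B 15.904
Sensible, products 25→36.7 °C: 79.859 kJ/s
Q = ΔH = 323.71 kJ/s = 323.71 kW
Heat supplied = 19423 kJ/min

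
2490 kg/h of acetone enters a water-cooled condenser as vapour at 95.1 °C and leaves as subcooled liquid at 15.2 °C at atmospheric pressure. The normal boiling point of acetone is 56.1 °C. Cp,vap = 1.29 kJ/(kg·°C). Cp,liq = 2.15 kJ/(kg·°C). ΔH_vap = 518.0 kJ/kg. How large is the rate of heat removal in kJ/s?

vapour 95.1→56.1 °C: -50.31 kJ/kg
condensation at 56.1 °C: -518 kJ/kg
liquid 56.1→15.2 °C: -87.935 kJ/kg
Δh = -50.31 + -518 + -87.935 = -656.25 kJ/kg
Q = ṁ·Δh = 2490 kg/h × -656.25 kJ/kg = -1.6341e+06 kJ/h
|Q| = 453.9 kW

Q_c = 454 kJ/s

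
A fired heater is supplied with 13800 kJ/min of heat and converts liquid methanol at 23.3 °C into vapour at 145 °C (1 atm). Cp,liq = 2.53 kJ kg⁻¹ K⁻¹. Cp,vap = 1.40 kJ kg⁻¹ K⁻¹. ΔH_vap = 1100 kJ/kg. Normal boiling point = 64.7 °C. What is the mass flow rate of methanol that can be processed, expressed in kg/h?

Δh = 2.53×(64.7−23.3) + 1100 + 1.40×(145−64.7) = 1317.2 kJ/kg
Q = 13800 kJ/min = 230 kJ/s = 828000 kJ/h
ṁ = Q/Δh = 828000 / 1317.2 = 628.62 kg/h

ṁ = 629 kg/h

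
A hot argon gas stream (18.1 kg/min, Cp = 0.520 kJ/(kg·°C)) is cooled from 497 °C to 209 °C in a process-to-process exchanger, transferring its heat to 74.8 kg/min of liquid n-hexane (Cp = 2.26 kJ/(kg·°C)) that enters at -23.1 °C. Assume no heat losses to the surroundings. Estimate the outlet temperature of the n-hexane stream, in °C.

T_c,out = -7.07 °C

Heat released by hot stream: Q = 18.1 × 0.520 × (497 − 209) = 2710.7 kJ/min
Energy balance on cold side (adiabatic exchanger): Q = ṁ_c·Cp_c·(T_c,out − T_c,in)
T_c,out = -23.1 + 2710.7/(74.8 × 2.26) = -7.0652 °C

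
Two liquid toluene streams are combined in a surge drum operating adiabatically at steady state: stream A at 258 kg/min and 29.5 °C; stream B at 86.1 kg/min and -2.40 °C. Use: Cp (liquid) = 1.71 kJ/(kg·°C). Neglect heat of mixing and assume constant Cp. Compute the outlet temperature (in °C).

T_out = 21.5 °C

No heat crosses the boundary, so H_out = H_in.
T_out = Σ ṁᵢCp,ᵢTᵢ / Σ ṁᵢCp,ᵢ
      = 12661 / 588.41 = 21.518 °C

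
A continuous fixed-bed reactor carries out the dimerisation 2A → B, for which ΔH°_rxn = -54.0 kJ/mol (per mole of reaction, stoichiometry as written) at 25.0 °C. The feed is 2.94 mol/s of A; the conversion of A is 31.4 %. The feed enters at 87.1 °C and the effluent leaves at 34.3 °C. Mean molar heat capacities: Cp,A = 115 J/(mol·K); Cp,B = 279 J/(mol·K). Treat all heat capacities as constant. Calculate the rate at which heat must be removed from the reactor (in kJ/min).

Extent of reaction ξ = 0.314 × 2.94 / 2 = 0.46158 mol/s
Reaction term: ξ·ΔH°_rxn = 0.46158 × -54.0 = -24.925 kJ/s
Sensible, feed 87.1→25 °C: -20.996 kJ/s
Outlet flows (mol/s): A 2.0168, B 0.46158
Sensible, products 25→34.3 °C: 3.3547 kJ/s
Q = ΔH = -42.567 kJ/s = -42.567 kW
Heat removed = 2554 kJ/min

Q_out = 2550 kJ/min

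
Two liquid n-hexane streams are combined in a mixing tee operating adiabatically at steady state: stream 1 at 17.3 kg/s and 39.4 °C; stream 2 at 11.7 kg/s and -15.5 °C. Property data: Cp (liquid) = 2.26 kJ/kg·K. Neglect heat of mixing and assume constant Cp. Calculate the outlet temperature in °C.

T_out = 17.3 °C

No heat crosses the boundary, so H_out = H_in.
Σ ṁᵢCp,ᵢTᵢ = 17.3×2.26×39.4 + 11.7×2.26×-15.5 = 1130.6
Σ ṁᵢCp,ᵢ = 17.3×2.26 + 11.7×2.26 = 65.54
T_out = 1130.6 / 65.54 = 17.251 °C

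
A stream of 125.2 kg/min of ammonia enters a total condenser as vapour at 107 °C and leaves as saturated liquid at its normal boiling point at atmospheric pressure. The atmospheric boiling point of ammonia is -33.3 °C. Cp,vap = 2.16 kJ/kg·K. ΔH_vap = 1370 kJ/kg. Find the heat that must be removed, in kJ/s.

vapour 107→-33.3 °C: -303.05 kJ/kg
condensation at -33.3 °C: -1370 kJ/kg
Δh = -303.05 + -1370 = -1673 kJ/kg
Q = ṁ·Δh = 125.2 kg/min × -1673 kJ/kg = -209470 kJ/min
|Q| = 3491.1 kW

Q_c = 3490 kJ/s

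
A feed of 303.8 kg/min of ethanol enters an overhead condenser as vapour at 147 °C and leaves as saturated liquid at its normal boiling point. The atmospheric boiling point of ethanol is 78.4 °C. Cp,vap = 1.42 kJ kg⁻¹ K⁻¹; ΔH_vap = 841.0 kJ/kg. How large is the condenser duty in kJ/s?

Q_c = 4750 kJ/s

vapour 147→78.4 °C: -97.412 kJ/kg
condensation at 78.4 °C: -841 kJ/kg
Δh = -97.412 + -841 = -938.41 kJ/kg
Q = ṁ·Δh = 303.8 kg/min × -938.41 kJ/kg = -285090 kJ/min
|Q| = 4751.5 kW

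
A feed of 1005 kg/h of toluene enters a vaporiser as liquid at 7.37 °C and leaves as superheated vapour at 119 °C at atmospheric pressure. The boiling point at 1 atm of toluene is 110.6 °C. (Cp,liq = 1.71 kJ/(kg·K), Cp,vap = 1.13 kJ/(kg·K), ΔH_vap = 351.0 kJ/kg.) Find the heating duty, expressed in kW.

Q = 150 kW

liquid 7.37→110.6 °C: 176.52 kJ/kg
vaporisation at 110.6 °C: 351 kJ/kg
vapour 110.6→119 °C: 9.492 kJ/kg
Δh = 176.52 + 351 + 9.492 = 537.02 kJ/kg
Q = ṁ·Δh = 1005 kg/h × 537.02 kJ/kg = 539700 kJ/h
|Q| = 149.92 kW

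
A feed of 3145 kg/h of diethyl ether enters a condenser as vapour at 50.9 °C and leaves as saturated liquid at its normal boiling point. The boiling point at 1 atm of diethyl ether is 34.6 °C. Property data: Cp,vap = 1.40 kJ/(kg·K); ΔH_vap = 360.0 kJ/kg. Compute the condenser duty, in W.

vapour 50.9→34.6 °C: -22.82 kJ/kg
condensation at 34.6 °C: -360 kJ/kg
Δh = -22.82 + -360 = -382.82 kJ/kg
Q = ṁ·Δh = 3145 kg/h × -382.82 kJ/kg = -1.204e+06 kJ/h
|Q| = 334.44 kW = 334440 W

Q_c = 334000 W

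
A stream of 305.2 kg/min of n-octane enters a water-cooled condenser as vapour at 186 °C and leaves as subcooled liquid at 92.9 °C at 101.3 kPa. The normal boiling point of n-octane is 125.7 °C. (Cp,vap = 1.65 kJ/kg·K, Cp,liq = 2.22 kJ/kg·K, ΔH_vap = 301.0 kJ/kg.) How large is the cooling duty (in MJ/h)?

vapour 186→125.7 °C: -99.495 kJ/kg
condensation at 125.7 °C: -301 kJ/kg
liquid 125.7→92.9 °C: -72.816 kJ/kg
Δh = -99.495 + -301 + -72.816 = -473.31 kJ/kg
Q = ṁ·Δh = 305.2 kg/min × -473.31 kJ/kg = -144450 kJ/min
|Q| = 2407.6 kW = 8667.3 MJ/h

Q_c = 8670 MJ/h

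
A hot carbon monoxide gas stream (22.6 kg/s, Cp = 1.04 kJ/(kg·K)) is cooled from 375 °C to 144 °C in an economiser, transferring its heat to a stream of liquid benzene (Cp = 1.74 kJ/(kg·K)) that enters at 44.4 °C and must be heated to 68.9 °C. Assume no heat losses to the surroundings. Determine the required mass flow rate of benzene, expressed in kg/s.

Heat released by hot stream: Q = 22.6 × 1.04 × (375 − 144) = 5429.4 kJ/s
Energy balance on cold side (adiabatic exchanger): Q = ṁ_c·Cp_c·(T_c,out − T_c,in)
ṁ_c = 5429.4 / [1.74 × (68.9 − 44.4)] = 127.36 kg/s

ṁ_c = 127 kg/s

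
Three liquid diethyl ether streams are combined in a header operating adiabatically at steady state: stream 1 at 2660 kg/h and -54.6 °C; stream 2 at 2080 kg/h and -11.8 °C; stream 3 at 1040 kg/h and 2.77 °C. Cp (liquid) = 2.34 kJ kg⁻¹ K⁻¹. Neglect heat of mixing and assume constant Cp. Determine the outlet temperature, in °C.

Energy balance with Q = 0: Σ ṁᵢCp,ᵢ(T_out − Tᵢ) = 0
Σ ṁᵢCp,ᵢTᵢ = 2660×2.34×-54.6 + 2080×2.34×-11.8 + 1040×2.34×2.77 = -390540
Σ ṁᵢCp,ᵢ = 2660×2.34 + 2080×2.34 + 1040×2.34 = 13525
T_out = -390540 / 13525 = -28.875 °C

T_out = -28.9 °C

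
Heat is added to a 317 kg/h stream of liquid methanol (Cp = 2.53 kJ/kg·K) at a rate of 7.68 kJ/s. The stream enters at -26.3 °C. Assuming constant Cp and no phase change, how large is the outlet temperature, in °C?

T_out = 8.17 °C

Q = 7.68 kJ/s = 27648 kJ/h
ΔT = Q/(ṁ·Cp) = 27648/(317×2.53) = 34.473 K
T_out = -26.3 + 34.473 = 8.1734 °C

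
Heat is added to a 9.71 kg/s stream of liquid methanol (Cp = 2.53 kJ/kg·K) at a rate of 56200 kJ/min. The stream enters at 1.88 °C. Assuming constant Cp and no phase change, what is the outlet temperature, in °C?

T_out = 40.0 °C

Q = 56200 kJ/min = 936.67 kJ/s
ΔT = Q/(ṁ·Cp) = 936.67/(9.71×2.53) = 38.128 K
T_out = 1.88 + 38.128 = 40.008 °C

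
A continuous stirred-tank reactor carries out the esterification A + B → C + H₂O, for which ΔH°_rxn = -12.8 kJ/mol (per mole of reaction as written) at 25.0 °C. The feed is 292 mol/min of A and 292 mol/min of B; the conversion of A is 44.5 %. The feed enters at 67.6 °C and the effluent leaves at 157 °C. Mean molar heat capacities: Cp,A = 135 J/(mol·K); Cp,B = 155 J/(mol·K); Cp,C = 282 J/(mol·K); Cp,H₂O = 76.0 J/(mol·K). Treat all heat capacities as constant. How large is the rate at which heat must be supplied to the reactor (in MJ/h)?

Extent of reaction ξ = 0.445 × 292 = 129.94 mol/min
Reaction term: ξ·ΔH°_rxn = 129.94 × -12.8 = -1663.2 kJ/min
Sensible, feed 67.6→25 °C: -3607.4 kJ/min
Outlet flows (mol/min): A 162.06, B 162.06, C 129.94, H₂O 129.94
Sensible, products 25→157 °C: 12344 kJ/min
Q = ΔH = 7073.5 kJ/min = 117.89 kW
Heat supplied = 424.41 MJ/h

Q_in = 424 MJ/h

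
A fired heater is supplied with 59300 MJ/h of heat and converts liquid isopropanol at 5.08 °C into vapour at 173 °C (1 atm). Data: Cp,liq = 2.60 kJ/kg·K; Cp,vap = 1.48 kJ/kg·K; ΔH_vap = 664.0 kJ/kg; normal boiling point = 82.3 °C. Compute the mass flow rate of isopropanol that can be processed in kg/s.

ṁ = 16.5 kg/s

Δh = 2.60×(82.3−5.08) + 664.0 + 1.48×(173−82.3) = 999.01 kJ/kg
Q = 59300 MJ/h = 16472 kJ/s = 16472 kJ/s
ṁ = Q/Δh = 16472 / 999.01 = 16.489 kg/s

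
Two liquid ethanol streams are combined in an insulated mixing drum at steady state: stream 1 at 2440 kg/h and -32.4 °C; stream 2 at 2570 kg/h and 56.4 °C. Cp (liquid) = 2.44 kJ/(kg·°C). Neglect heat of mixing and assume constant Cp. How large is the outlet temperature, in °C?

T_out = 13.2 °C

Energy balance with Q = 0: Σ ṁᵢCp,ᵢ(T_out − Tᵢ) = 0
Σ ṁᵢCp,ᵢTᵢ = 2440×2.44×-32.4 + 2570×2.44×56.4 = 160780
Σ ṁᵢCp,ᵢ = 2440×2.44 + 2570×2.44 = 12224
T_out = 160780 / 12224 = 13.152 °C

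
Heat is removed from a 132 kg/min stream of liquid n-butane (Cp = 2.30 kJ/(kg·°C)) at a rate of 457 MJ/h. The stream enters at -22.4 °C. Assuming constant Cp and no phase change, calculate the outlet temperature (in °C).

Q = 457 MJ/h = 7616.7 kJ/min
ΔT = Q/(ṁ·Cp) = 7616.7/(132×2.30) = 25.088 K
T_out = -22.4 − 25.088 = -47.488 °C

T_out = -47.5 °C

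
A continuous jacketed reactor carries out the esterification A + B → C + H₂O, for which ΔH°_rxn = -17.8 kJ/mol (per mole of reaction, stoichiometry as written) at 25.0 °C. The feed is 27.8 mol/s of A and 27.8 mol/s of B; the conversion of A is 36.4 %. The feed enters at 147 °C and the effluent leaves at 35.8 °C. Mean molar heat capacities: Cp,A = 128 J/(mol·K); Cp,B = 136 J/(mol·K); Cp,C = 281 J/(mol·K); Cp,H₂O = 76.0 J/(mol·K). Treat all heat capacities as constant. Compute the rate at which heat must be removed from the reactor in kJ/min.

Extent of reaction ξ = 0.364 × 27.8 = 10.119 mol/s
Reaction term: ξ·ΔH°_rxn = 10.119 × -17.8 = -180.12 kJ/s
Sensible, feed 147→25 °C: -895.38 kJ/s
Outlet flows (mol/s): A 17.681, B 17.681, C 10.119, H₂O 10.119
Sensible, products 25→35.8 °C: 89.427 kJ/s
Q = ΔH = -986.08 kJ/s = -986.08 kW
Heat removed = 59165 kJ/min

Q_out = 59200 kJ/min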